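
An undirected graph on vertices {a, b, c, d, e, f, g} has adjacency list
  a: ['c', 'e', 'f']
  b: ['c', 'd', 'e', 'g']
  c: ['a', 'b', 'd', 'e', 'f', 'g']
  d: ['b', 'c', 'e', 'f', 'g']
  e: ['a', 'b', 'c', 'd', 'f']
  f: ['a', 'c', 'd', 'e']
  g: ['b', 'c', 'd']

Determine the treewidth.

A width-3 tree decomposition is:
Bags: B1 = {b, c, d, e}  B2 = {c, d, e, f}  B3 = {a, c, e, f}  B4 = {b, c, d, g}
Tree: B1–B2, B2–B3, B1–B4
The largest bag has 4 vertices, giving width 3; this decomposition certifies tw(G) ≤ 3. On the other hand G contains the 4-clique {b, c, d, g}. A clique must lie in a single bag of any decomposition, so no decomposition can have width below 3. Combining the bounds, tw(G) = 3.

3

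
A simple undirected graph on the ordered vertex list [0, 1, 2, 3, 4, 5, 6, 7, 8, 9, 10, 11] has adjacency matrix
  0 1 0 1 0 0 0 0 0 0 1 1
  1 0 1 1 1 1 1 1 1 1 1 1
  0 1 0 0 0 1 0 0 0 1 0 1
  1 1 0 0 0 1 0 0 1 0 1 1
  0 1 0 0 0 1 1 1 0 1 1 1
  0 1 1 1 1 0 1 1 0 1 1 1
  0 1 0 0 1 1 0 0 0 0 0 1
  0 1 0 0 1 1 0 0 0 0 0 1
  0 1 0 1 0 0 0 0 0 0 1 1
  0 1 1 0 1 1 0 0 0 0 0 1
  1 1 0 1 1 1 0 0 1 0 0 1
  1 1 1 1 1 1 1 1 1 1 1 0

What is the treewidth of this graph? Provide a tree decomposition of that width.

The largest bag has 5 vertices, giving width 4; this decomposition certifies tw(G) ≤ 4. For the lower bound, the 5 vertices {0, 1, 3, 10, 11} are pairwise adjacent, and any tree decomposition puts a clique entirely inside one bag — forcing width ≥ 4. Combining the bounds, tw(G) = 4.

Treewidth 4.
One such decomposition:
Bags: B1 = {1, 4, 5, 9, 11}  B2 = {1, 4, 5, 7, 11}  B3 = {1, 4, 5, 10, 11}  B4 = {1, 2, 5, 9, 11}  B5 = {1, 3, 5, 10, 11}  B6 = {0, 1, 3, 10, 11}  B7 = {1, 3, 8, 10, 11}  B8 = {1, 4, 5, 6, 11}
Tree: B1–B2, B2–B3, B1–B4, B3–B5, B5–B6, B5–B7, B2–B8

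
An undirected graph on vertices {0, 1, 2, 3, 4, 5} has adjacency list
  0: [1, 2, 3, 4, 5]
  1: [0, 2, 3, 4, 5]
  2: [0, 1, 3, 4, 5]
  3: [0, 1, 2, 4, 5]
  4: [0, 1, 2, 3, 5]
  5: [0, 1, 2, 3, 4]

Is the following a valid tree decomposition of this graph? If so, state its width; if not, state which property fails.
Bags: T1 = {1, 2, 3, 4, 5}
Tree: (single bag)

A tree decomposition must satisfy three properties: every vertex lies in some bag; for every edge, both endpoints lie together in some bag; and for every vertex, the bags containing it form a connected subtree. Here vertex 0 appears in no bag, so the decomposition is invalid.

No — vertex 0 appears in no bag.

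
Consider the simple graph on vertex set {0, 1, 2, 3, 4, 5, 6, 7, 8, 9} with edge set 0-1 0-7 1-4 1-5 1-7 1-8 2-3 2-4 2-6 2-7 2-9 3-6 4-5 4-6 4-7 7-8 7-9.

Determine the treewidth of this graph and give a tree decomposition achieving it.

The largest bag has 3 vertices, giving width 2; this decomposition certifies tw(G) ≤ 2. On the other hand G contains the 3-clique {2, 3, 6}. A clique must lie in a single bag of any decomposition, so no decomposition can have width below 2. The upper and lower bounds meet at 2, so that is the treewidth.

Treewidth 2.
One such decomposition:
Bags: B1 = {2, 4, 7}  B2 = {1, 4, 7}  B3 = {1, 4, 5}  B4 = {2, 4, 6}  B5 = {2, 7, 9}  B6 = {2, 3, 6}  B7 = {0, 1, 7}  B8 = {1, 7, 8}
Tree: B1–B2, B2–B3, B1–B4, B1–B5, B4–B6, B2–B7, B2–B8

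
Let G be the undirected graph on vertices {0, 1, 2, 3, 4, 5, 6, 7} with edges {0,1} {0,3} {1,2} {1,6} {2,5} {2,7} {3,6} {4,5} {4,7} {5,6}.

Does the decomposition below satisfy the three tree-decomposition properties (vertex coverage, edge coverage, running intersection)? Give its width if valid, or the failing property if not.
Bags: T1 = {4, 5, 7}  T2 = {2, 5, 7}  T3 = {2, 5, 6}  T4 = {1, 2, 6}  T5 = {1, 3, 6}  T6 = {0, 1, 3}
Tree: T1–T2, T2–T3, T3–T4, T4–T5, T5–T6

Checking the three conditions: (i) the bags cover all of {0, 1, 2, 3, 4, 5, 6, 7}; (ii) for each edge, some bag contains both endpoints; (iii) the bags containing any fixed vertex form a subtree. All hold, so the decomposition is valid with width 3 − 1 = 2.

Yes; width 2.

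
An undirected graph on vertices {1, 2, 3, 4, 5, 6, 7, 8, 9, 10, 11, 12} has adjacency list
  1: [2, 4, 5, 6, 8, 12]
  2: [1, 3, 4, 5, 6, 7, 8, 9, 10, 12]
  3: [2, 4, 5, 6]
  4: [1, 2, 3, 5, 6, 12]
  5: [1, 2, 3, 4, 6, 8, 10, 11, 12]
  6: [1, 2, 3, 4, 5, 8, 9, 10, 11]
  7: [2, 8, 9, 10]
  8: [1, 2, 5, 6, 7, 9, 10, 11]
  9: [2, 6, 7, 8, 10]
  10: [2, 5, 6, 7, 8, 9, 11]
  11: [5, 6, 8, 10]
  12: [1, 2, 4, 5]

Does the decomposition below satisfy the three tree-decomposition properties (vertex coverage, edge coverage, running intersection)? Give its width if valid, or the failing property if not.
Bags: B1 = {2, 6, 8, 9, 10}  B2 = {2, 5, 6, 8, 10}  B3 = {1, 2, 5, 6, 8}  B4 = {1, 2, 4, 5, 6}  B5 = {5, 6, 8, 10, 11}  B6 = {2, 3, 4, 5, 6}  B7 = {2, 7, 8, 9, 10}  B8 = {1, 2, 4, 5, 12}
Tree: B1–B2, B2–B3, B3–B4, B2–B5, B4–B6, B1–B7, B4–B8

Vertex coverage: the bags together contain {1, 2, 3, 4, 5, 6, 7, 8, 9, 10, 11, 12}, the full vertex set. Edge coverage: each edge of G has both endpoints in at least one bag. Running intersection: for every vertex, the bags containing it form a connected subtree. All three properties hold, so this is a valid tree decomposition of width max|bag| − 1 = 4, and hence tw(G) ≤ 4.

Yes; width 4.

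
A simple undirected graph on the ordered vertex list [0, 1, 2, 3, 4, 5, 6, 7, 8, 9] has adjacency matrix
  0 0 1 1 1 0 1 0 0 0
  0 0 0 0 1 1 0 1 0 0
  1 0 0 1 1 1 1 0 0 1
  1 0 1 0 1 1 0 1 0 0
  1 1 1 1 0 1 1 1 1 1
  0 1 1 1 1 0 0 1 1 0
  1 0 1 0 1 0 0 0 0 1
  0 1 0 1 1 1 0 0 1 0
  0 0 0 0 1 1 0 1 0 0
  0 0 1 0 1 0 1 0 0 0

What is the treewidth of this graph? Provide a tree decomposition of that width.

Treewidth 3.
One such decomposition:
Bags: B1 = {3, 4, 5, 7}  B2 = {2, 3, 4, 5}  B3 = {4, 5, 7, 8}  B4 = {0, 2, 3, 4}  B5 = {0, 2, 4, 6}  B6 = {2, 4, 6, 9}  B7 = {1, 4, 5, 7}
Tree: B1–B2, B1–B3, B2–B4, B4–B5, B5–B6, B3–B7

Each bag holds 4 vertices, so the decomposition has width 3, which upper-bounds the treewidth. Conversely, {4, 5, 7, 8} is a clique of size 4, and the vertices of any clique must share a bag in every tree decomposition; so some bag has ≥ 4 vertices and tw(G) ≥ 3. Therefore the treewidth is 3.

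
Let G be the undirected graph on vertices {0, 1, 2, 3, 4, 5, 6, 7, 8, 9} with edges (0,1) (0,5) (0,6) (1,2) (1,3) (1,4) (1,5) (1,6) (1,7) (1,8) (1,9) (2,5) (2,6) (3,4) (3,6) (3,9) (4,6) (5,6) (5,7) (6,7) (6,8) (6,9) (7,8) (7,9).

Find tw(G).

A width-3 tree decomposition is:
Bags: B1 = {0, 1, 5, 6}  B2 = {1, 5, 6, 7}  B3 = {1, 6, 7, 9}  B4 = {1, 6, 7, 8}  B5 = {1, 3, 6, 9}  B6 = {1, 3, 4, 6}  B7 = {1, 2, 5, 6}
Tree: B1–B2, B2–B3, B2–B4, B3–B5, B5–B6, B2–B7
Every bag has size at most 4, so the width is 4 − 1 = 3 and tw(G) ≤ 3. For the lower bound, the 4 vertices {1, 3, 6, 9} are pairwise adjacent, and any tree decomposition puts a clique entirely inside one bag — forcing width ≥ 3. The upper and lower bounds meet at 3, so that is the treewidth.

3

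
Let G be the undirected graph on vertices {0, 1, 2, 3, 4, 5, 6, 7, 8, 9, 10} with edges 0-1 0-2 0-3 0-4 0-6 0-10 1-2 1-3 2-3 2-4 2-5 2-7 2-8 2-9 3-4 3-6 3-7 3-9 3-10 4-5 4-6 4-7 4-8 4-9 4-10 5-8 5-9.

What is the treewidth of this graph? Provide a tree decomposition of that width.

Treewidth 3.
Bags: B1 = {0, 2, 3, 4}  B2 = {2, 3, 4, 9}  B3 = {2, 4, 5, 9}  B4 = {2, 4, 5, 8}  B5 = {0, 1, 2, 3}  B6 = {2, 3, 4, 7}  B7 = {0, 3, 4, 6}  B8 = {0, 3, 4, 10}
Tree: B1–B2, B2–B3, B3–B4, B1–B5, B1–B6, B1–B7, B7–B8

Every bag has size at most 4, so the width is 4 − 1 = 3 and tw(G) ≤ 3. On the other hand G contains the 4-clique {0, 1, 2, 3}. A clique must lie in a single bag of any decomposition, so no decomposition can have width below 3. Therefore the treewidth is 3.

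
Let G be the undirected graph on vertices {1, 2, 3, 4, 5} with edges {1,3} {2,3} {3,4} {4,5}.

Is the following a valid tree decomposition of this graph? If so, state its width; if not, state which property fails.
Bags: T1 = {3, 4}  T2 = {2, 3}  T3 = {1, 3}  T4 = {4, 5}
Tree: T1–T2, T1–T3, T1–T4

Vertex coverage: the bags together contain {1, 2, 3, 4, 5}, the full vertex set. Edge coverage: each edge of G has both endpoints in at least one bag. Running intersection: for every vertex, the bags containing it form a connected subtree. All three properties hold, so this is a valid tree decomposition of width max|bag| − 1 = 1, and hence tw(G) ≤ 1.

Yes; width 1.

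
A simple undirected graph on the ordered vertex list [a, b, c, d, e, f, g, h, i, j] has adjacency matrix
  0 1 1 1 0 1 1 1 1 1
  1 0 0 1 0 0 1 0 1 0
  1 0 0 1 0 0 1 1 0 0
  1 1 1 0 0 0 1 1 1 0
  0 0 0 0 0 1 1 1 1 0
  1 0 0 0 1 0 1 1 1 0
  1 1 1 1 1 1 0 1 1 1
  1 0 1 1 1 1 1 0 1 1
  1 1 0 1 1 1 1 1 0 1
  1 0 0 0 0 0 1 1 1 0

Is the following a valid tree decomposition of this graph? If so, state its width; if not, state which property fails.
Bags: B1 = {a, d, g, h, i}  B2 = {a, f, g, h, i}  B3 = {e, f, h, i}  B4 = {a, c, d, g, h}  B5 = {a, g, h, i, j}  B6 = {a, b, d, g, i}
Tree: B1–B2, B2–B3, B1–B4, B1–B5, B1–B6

No — edge (g,e) lies in no bag.

A tree decomposition must satisfy three properties: every vertex lies in some bag; for every edge, both endpoints lie together in some bag; and for every vertex, the bags containing it form a connected subtree. Here edge (g,e) lies in no bag, so the decomposition is invalid.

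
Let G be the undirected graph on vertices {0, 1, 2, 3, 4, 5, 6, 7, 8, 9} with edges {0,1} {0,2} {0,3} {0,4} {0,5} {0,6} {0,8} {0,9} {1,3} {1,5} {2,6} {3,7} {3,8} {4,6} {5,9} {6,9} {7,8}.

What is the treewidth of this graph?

A width-2 tree decomposition is:
Bags: B1 = {0, 1, 5}  B2 = {0, 1, 3}  B3 = {0, 5, 9}  B4 = {0, 3, 8}  B5 = {3, 7, 8}  B6 = {0, 6, 9}  B7 = {0, 4, 6}  B8 = {0, 2, 6}
Tree: B1–B2, B1–B3, B2–B4, B4–B5, B3–B6, B6–B7, B6–B8
Every bag has size at most 3, so the width is 3 − 1 = 2 and tw(G) ≤ 2. For the lower bound, the 3 vertices {0, 1, 3} are pairwise adjacent, and any tree decomposition puts a clique entirely inside one bag — forcing width ≥ 2. The upper and lower bounds meet at 2, so that is the treewidth.

2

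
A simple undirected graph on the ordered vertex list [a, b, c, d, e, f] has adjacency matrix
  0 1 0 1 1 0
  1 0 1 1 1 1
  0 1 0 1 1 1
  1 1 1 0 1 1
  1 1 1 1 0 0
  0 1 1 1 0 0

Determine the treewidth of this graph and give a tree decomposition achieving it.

Treewidth 3.
Bags: B1 = {b, c, d, e}  B2 = {b, c, d, f}  B3 = {a, b, d, e}
Tree: B1–B2, B1–B3

Every bag has size at most 4, so the width is 4 − 1 = 3 and tw(G) ≤ 3. On the other hand G contains the 4-clique {b, c, d, e}. A clique must lie in a single bag of any decomposition, so no decomposition can have width below 3. Therefore the treewidth is 3.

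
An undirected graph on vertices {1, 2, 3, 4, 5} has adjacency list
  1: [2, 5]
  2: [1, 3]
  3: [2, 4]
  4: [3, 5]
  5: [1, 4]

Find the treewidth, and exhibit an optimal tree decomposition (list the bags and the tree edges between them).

Every bag has size at most 3, so the width is 3 − 1 = 2 and tw(G) ≤ 2. For the lower bound, G contains the cycle 4–5–1–2–3–4, so G is not a forest; only forests have treewidth ≤ 1, hence tw(G) ≥ 2. Combining the bounds, tw(G) = 2.

Treewidth 2.
One such decomposition:
Bags: B1 = {1, 4, 5}  B2 = {1, 2, 4}  B3 = {2, 3, 4}
Tree: B1–B2, B2–B3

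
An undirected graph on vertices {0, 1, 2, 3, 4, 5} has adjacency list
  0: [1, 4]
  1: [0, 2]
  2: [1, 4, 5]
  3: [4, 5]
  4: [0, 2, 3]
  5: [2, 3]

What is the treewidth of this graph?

A width-2 tree decomposition is:
Bags: B1 = {0, 1, 2}  B2 = {0, 2, 4}  B3 = {2, 4, 5}  B4 = {3, 4, 5}
Tree: B1–B2, B2–B3, B3–B4
Every bag has size at most 3, so the width is 3 − 1 = 2 and tw(G) ≤ 2. The edges 1–0–4–2–1 form a cycle, so G is not a tree and its treewidth is at least 2. The upper and lower bounds meet at 2, so that is the treewidth.

2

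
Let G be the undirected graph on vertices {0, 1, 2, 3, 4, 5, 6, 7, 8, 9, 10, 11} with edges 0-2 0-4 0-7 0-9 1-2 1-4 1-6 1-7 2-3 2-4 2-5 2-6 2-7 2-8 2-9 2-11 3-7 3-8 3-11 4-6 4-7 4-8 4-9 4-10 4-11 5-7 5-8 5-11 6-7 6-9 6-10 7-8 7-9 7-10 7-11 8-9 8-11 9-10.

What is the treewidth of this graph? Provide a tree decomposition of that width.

The largest bag has 5 vertices, giving width 4; this decomposition certifies tw(G) ≤ 4. On the other hand G contains the 5-clique {2, 3, 7, 8, 11}. A clique must lie in a single bag of any decomposition, so no decomposition can have width below 4. The upper and lower bounds meet at 4, so that is the treewidth.

Treewidth 4.
Bags: B1 = {2, 4, 6, 7, 9}  B2 = {2, 4, 7, 8, 9}  B3 = {1, 2, 4, 6, 7}  B4 = {4, 6, 7, 9, 10}  B5 = {2, 4, 7, 8, 11}  B6 = {2, 3, 7, 8, 11}  B7 = {2, 5, 7, 8, 11}  B8 = {0, 2, 4, 7, 9}
Tree: B1–B2, B1–B3, B1–B4, B2–B5, B5–B6, B6–B7, B2–B8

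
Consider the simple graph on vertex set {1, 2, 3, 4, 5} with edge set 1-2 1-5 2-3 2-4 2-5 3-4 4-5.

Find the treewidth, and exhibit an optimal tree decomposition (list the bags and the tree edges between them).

Treewidth 2.
One optimal decomposition is:
Bags: B1 = {2, 4, 5}  B2 = {2, 3, 4}  B3 = {1, 2, 5}
Tree: B1–B2, B1–B3

Every bag has size at most 3, so the width is 3 − 1 = 2 and tw(G) ≤ 2. For the lower bound, the 3 vertices {1, 2, 5} are pairwise adjacent, and any tree decomposition puts a clique entirely inside one bag — forcing width ≥ 2. The upper and lower bounds meet at 2, so that is the treewidth.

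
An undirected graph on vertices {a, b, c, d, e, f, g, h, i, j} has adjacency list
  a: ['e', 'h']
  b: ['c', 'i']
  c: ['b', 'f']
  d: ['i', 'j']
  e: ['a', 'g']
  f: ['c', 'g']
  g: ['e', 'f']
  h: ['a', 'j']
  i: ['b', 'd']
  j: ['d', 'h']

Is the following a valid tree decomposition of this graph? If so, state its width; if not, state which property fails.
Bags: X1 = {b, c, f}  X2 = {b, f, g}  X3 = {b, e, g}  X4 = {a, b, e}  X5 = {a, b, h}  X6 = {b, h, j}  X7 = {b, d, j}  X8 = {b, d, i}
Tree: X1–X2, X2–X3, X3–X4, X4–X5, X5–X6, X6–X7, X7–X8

Vertex coverage: the bags together contain {a, b, c, d, e, f, g, h, i, j}, the full vertex set. Edge coverage: each edge of G has both endpoints in at least one bag. Running intersection: for every vertex, the bags containing it form a connected subtree. All three properties hold, so this is a valid tree decomposition of width max|bag| − 1 = 2, and hence tw(G) ≤ 2.

Yes; width 2.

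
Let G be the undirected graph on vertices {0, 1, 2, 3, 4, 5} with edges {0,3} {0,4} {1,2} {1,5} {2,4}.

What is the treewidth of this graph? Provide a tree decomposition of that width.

The largest bag has 2 vertices, giving width 1; this decomposition certifies tw(G) ≤ 1. Any graph with an edge has treewidth ≥ 1, and G has the edge 5–1. The upper and lower bounds meet at 1, so that is the treewidth.

Treewidth 1.
One such decomposition:
Bags: B1 = {1, 5}  B2 = {1, 2}  B3 = {2, 4}  B4 = {0, 4}  B5 = {0, 3}
Tree: B1–B2, B2–B3, B3–B4, B4–B5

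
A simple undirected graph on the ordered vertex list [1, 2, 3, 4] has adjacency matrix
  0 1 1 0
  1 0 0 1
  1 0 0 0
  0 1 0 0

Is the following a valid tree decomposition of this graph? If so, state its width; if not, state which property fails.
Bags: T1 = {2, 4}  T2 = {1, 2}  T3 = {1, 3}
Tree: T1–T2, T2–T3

Yes; width 1.

Every vertex of G appears in some bag (union = {1, 2, 3, 4}); every edge is covered by a bag; and for each vertex v the set of bags containing v is connected in the bag tree. The decomposition is therefore valid. The largest bag has 2 vertices, so the width is 1.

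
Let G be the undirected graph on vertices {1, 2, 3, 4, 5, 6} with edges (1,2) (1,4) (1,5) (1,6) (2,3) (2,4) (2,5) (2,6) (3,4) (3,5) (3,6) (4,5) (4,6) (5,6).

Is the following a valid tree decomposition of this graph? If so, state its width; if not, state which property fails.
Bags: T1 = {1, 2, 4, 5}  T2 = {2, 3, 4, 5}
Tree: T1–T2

A tree decomposition must satisfy three properties: every vertex lies in some bag; for every edge, both endpoints lie together in some bag; and for every vertex, the bags containing it form a connected subtree. Here vertex 6 appears in no bag, so the decomposition is invalid.

No — vertex 6 appears in no bag.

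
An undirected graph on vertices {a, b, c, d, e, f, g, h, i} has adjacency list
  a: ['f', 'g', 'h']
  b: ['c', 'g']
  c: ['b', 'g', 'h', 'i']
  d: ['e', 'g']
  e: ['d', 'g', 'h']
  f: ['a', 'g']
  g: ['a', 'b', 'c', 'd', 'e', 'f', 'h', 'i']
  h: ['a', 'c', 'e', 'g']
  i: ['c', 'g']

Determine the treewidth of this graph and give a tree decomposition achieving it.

Treewidth 2.
One such decomposition:
Bags: B1 = {c, g, h}  B2 = {a, g, h}  B3 = {e, g, h}  B4 = {b, c, g}  B5 = {a, f, g}  B6 = {d, e, g}  B7 = {c, g, i}
Tree: B1–B2, B1–B3, B1–B4, B2–B5, B3–B6, B1–B7

The largest bag has 3 vertices, giving width 2; this decomposition certifies tw(G) ≤ 2. For the lower bound, the 3 vertices {d, e, g} are pairwise adjacent, and any tree decomposition puts a clique entirely inside one bag — forcing width ≥ 2. Therefore the treewidth is 2.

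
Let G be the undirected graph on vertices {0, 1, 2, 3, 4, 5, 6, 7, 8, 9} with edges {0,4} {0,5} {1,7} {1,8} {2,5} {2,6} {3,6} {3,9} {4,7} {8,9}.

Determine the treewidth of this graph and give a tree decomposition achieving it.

Treewidth 2.
One such decomposition:
Bags: B1 = {2, 5, 6}  B2 = {0, 5, 6}  B3 = {0, 4, 6}  B4 = {4, 6, 7}  B5 = {1, 6, 7}  B6 = {1, 6, 8}  B7 = {6, 8, 9}  B8 = {3, 6, 9}
Tree: B1–B2, B2–B3, B3–B4, B4–B5, B5–B6, B6–B7, B7–B8

Each bag holds 3 vertices, so the decomposition has width 2, which upper-bounds the treewidth. Since 6–2–5–0–4–7–1–8–9–3–6 is a cycle in G, G is not acyclic. Forests are exactly the graphs of treewidth ≤ 1, so tw(G) ≥ 2. The upper and lower bounds meet at 2, so that is the treewidth.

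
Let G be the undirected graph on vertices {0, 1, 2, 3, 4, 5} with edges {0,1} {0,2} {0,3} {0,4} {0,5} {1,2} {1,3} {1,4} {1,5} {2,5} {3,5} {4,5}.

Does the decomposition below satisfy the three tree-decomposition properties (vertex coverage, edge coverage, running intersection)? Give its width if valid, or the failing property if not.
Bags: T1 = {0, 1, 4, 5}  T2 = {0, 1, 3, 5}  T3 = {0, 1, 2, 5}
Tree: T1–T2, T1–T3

Checking the three conditions: (i) the bags cover all of {0, 1, 2, 3, 4, 5}; (ii) for each edge, some bag contains both endpoints; (iii) the bags containing any fixed vertex form a subtree. All hold, so the decomposition is valid with width 4 − 1 = 3.

Yes; width 3.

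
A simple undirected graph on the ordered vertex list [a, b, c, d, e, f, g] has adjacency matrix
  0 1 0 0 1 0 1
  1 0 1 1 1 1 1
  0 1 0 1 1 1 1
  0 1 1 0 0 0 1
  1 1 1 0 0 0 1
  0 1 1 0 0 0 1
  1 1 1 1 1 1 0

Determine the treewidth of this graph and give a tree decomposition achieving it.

Each bag holds 4 vertices, so the decomposition has width 3, which upper-bounds the treewidth. On the other hand G contains the 4-clique {b, c, d, g}. A clique must lie in a single bag of any decomposition, so no decomposition can have width below 3. Combining the bounds, tw(G) = 3.

Treewidth 3.
One such decomposition:
Bags: B1 = {b, c, d, g}  B2 = {b, c, e, g}  B3 = {b, c, f, g}  B4 = {a, b, e, g}
Tree: B1–B2, B1–B3, B2–B4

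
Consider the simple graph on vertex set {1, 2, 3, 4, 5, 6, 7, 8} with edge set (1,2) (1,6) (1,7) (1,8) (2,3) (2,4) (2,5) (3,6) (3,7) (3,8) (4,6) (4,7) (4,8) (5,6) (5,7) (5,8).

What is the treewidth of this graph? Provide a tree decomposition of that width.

Treewidth 4.
One such decomposition:
Bags: B1 = {1, 3, 4, 5, 8}  B2 = {1, 2, 3, 4, 5}  B3 = {1, 3, 4, 5, 6}  B4 = {1, 3, 4, 5, 7}
Tree: B1–B2, B2–B3, B3–B4

Each bag holds 5 vertices, so the decomposition has width 4, which upper-bounds the treewidth. For the lower bound: the 5 vertex sets {5,8}, {2,3}, {4,6}, {1}, {7} are disjoint, each induces a connected subgraph, and every pair is joined by at least one edge of G. Contracting each set to a single vertex therefore yields K_{5} as a minor, and since treewidth is minor-monotone, tw(G) ≥ tw(K_{5}) = 4. Hence tw(G) = 4 exactly.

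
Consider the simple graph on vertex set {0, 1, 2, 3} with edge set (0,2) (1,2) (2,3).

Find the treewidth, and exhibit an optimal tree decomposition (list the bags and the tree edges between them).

Treewidth 1.
Bags: B1 = {1, 2}  B2 = {0, 2}  B3 = {2, 3}
Tree: B1–B2, B1–B3

Every bag has size at most 2, so the width is 2 − 1 = 1 and tw(G) ≤ 1. Any graph with an edge has treewidth ≥ 1, and G has the edge 1–2. Hence tw(G) = 1 exactly.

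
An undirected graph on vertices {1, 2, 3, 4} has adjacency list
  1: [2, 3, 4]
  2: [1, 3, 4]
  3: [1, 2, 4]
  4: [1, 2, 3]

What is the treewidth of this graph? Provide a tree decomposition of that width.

With just one bag of size 4, the width is 4 − 1 = 3, so tw(G) ≤ 3. For the lower bound, the 4 vertices {1, 2, 3, 4} are pairwise adjacent, and any tree decomposition puts a clique entirely inside one bag — forcing width ≥ 3. The upper and lower bounds meet at 3, so that is the treewidth.

Treewidth 3.
One optimal decomposition is:
Bags: B1 = {1, 2, 3, 4}
Tree: (single bag)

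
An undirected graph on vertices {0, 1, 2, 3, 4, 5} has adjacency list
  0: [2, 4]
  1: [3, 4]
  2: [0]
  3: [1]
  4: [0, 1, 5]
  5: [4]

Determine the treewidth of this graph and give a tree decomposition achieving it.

Every bag has size at most 2, so the width is 2 − 1 = 1 and tw(G) ≤ 1. Any graph with an edge has treewidth ≥ 1, and G has the edge 4–1. Hence tw(G) = 1 exactly.

Treewidth 1.
Bags: B1 = {1, 4}  B2 = {0, 4}  B3 = {1, 3}  B4 = {4, 5}  B5 = {0, 2}
Tree: B1–B2, B1–B3, B2–B4, B2–B5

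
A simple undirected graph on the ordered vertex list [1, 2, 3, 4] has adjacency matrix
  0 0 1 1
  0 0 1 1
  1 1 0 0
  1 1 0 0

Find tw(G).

2

A width-2 tree decomposition is:
Bags: B1 = {2, 3, 4}  B2 = {1, 3, 4}
Tree: B1–B2
The largest bag has 3 vertices, giving width 2; this decomposition certifies tw(G) ≤ 2. For the lower bound, G contains the cycle 4–2–3–1–4, so G is not a forest; only forests have treewidth ≤ 1, hence tw(G) ≥ 2. The upper and lower bounds meet at 2, so that is the treewidth.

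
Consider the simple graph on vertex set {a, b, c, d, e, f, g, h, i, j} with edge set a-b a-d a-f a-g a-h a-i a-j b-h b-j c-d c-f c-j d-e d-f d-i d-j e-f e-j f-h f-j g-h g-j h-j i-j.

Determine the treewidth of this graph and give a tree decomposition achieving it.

Every bag has size at most 4, so the width is 4 − 1 = 3 and tw(G) ≤ 3. For the lower bound, the 4 vertices {d, e, f, j} are pairwise adjacent, and any tree decomposition puts a clique entirely inside one bag — forcing width ≥ 3. Therefore the treewidth is 3.

Treewidth 3.
One such decomposition:
Bags: B1 = {a, g, h, j}  B2 = {a, f, h, j}  B3 = {a, d, f, j}  B4 = {a, b, h, j}  B5 = {a, d, i, j}  B6 = {d, e, f, j}  B7 = {c, d, f, j}
Tree: B1–B2, B2–B3, B2–B4, B3–B5, B3–B6, B3–B7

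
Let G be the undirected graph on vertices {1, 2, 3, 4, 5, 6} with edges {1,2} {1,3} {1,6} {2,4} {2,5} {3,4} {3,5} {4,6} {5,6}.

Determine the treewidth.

3

A width-3 tree decomposition is:
Bags: B1 = {1, 2, 4, 5}  B2 = {1, 4, 5, 6}  B3 = {1, 3, 4, 5}
Tree: B1–B2, B2–B3
Each bag holds 4 vertices, so the decomposition has width 3, which upper-bounds the treewidth. For the lower bound: the 4 vertex sets {2,4}, {1,6}, {5}, {3} are disjoint, each induces a connected subgraph, and every pair is joined by at least one edge of G. Contracting each set to a single vertex therefore yields K_{4} as a minor, and since treewidth is minor-monotone, tw(G) ≥ tw(K_{4}) = 3. Therefore the treewidth is 3.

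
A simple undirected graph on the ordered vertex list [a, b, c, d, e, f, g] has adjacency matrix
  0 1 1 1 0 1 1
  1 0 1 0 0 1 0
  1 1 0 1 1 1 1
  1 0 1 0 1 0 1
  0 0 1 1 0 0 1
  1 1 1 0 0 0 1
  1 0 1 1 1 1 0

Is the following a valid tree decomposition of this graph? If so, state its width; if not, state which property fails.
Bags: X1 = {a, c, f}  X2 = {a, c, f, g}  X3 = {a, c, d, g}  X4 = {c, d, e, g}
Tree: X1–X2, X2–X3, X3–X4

No — vertex b appears in no bag.

A tree decomposition must satisfy three properties: every vertex lies in some bag; for every edge, both endpoints lie together in some bag; and for every vertex, the bags containing it form a connected subtree. Here vertex b appears in no bag, so the decomposition is invalid.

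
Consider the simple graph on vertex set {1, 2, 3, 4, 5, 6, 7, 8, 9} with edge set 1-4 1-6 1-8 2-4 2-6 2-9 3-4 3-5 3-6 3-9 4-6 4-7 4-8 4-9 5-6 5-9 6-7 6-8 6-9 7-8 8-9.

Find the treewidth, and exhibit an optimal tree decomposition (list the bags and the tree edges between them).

The largest bag has 4 vertices, giving width 3; this decomposition certifies tw(G) ≤ 3. Conversely, {1, 4, 6, 8} is a clique of size 4, and the vertices of any clique must share a bag in every tree decomposition; so some bag has ≥ 4 vertices and tw(G) ≥ 3. The upper and lower bounds meet at 3, so that is the treewidth.

Treewidth 3.
One optimal decomposition is:
Bags: B1 = {3, 4, 6, 9}  B2 = {4, 6, 8, 9}  B3 = {1, 4, 6, 8}  B4 = {4, 6, 7, 8}  B5 = {3, 5, 6, 9}  B6 = {2, 4, 6, 9}
Tree: B1–B2, B2–B3, B3–B4, B1–B5, B2–B6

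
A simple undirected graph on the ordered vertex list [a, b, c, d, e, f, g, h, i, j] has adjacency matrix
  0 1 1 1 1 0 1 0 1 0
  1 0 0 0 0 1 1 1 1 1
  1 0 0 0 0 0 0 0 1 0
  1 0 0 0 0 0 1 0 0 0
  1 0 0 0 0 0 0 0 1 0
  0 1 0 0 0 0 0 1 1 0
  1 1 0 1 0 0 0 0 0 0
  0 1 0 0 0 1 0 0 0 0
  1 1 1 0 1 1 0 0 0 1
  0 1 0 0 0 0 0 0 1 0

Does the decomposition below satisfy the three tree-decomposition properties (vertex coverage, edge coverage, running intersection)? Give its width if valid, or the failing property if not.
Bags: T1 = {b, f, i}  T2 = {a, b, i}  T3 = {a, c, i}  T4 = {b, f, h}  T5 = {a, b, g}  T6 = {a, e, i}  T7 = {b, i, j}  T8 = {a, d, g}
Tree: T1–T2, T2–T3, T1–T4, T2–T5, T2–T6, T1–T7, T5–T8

Every vertex of G appears in some bag (union = {a, b, c, d, e, f, g, h, i, j}); every edge is covered by a bag; and for each vertex v the set of bags containing v is connected in the bag tree. The decomposition is therefore valid. The largest bag has 3 vertices, so the width is 2.

Yes; width 2.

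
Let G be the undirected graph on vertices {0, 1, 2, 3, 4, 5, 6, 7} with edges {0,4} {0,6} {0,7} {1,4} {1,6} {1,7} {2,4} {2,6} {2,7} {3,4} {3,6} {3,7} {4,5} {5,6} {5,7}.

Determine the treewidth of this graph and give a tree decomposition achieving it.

Each bag holds 4 vertices, so the decomposition has width 3, which upper-bounds the treewidth. For the lower bound: the 4 vertex sets {2,7}, {1,4}, {6}, {3} are disjoint, each induces a connected subgraph, and every pair is joined by at least one edge of G. Contracting each set to a single vertex therefore yields K_{4} as a minor, and since treewidth is minor-monotone, tw(G) ≥ tw(K_{4}) = 3. The upper and lower bounds meet at 3, so that is the treewidth.

Treewidth 3.
Bags: B1 = {2, 4, 6, 7}  B2 = {1, 4, 6, 7}  B3 = {3, 4, 6, 7}  B4 = {0, 4, 6, 7}  B5 = {4, 5, 6, 7}
Tree: B1–B2, B2–B3, B3–B4, B4–B5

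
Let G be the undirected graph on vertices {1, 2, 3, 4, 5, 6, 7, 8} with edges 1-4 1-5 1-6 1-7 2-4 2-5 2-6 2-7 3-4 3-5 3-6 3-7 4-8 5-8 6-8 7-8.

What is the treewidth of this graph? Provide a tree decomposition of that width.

Treewidth 4.
One optimal decomposition is:
Bags: B1 = {1, 2, 3, 4, 8}  B2 = {1, 2, 3, 7, 8}  B3 = {1, 2, 3, 5, 8}  B4 = {1, 2, 3, 6, 8}
Tree: B1–B2, B2–B3, B3–B4

The largest bag has 5 vertices, giving width 4; this decomposition certifies tw(G) ≤ 4. For the lower bound: the 5 vertex sets {3,4}, {7,8}, {2,5}, {1}, {6} are disjoint, each induces a connected subgraph, and every pair is joined by at least one edge of G. Contracting each set to a single vertex therefore yields K_{5} as a minor, and since treewidth is minor-monotone, tw(G) ≥ tw(K_{5}) = 4. Combining the bounds, tw(G) = 4.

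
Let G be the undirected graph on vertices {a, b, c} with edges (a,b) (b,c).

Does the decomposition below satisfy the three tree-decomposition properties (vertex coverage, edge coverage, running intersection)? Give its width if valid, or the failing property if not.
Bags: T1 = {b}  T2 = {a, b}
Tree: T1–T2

A tree decomposition must satisfy three properties: every vertex lies in some bag; for every edge, both endpoints lie together in some bag; and for every vertex, the bags containing it form a connected subtree. Here vertex c appears in no bag, so the decomposition is invalid.

No — vertex c appears in no bag.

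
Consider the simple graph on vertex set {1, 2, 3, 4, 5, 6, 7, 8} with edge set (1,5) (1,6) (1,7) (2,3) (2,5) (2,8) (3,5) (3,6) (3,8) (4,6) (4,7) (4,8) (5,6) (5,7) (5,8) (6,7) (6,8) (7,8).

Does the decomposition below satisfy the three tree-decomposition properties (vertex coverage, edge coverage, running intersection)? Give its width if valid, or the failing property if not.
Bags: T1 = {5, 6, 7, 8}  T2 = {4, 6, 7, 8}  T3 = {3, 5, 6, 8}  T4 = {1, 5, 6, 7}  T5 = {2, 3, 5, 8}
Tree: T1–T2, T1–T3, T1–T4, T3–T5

Yes; width 3.

Every vertex of G appears in some bag (union = {1, 2, 3, 4, 5, 6, 7, 8}); every edge is covered by a bag; and for each vertex v the set of bags containing v is connected in the bag tree. The decomposition is therefore valid. The largest bag has 4 vertices, so the width is 3.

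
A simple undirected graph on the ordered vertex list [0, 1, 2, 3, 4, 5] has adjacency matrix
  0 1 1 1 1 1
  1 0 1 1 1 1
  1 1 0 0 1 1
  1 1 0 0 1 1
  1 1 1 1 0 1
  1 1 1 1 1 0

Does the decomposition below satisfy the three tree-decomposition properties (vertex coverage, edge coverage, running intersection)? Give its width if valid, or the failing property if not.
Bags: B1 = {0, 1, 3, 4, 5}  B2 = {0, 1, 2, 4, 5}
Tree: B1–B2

Checking the three conditions: (i) the bags cover all of {0, 1, 2, 3, 4, 5}; (ii) for each edge, some bag contains both endpoints; (iii) the bags containing any fixed vertex form a subtree. All hold, so the decomposition is valid with width 5 − 1 = 4.

Yes; width 4.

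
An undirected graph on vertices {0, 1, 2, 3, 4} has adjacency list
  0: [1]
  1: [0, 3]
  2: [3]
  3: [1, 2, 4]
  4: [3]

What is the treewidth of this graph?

1

A width-1 tree decomposition is:
Bags: B1 = {3, 4}  B2 = {1, 3}  B3 = {2, 3}  B4 = {0, 1}
Tree: B1–B2, B1–B3, B2–B4
Each bag holds 2 vertices, so the decomposition has width 1, which upper-bounds the treewidth. G has an edge, so its treewidth is at least 1. Combining the bounds, tw(G) = 1.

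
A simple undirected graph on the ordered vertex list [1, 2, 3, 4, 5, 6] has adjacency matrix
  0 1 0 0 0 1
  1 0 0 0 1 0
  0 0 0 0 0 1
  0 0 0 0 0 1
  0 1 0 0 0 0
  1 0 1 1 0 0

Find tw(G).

A width-1 tree decomposition is:
Bags: B1 = {3, 6}  B2 = {4, 6}  B3 = {1, 6}  B4 = {1, 2}  B5 = {2, 5}
Tree: B1–B2, B1–B3, B3–B4, B4–B5
Every bag has size at most 2, so the width is 2 − 1 = 1 and tw(G) ≤ 1. Any graph with an edge has treewidth ≥ 1, and G has the edge 6–3. Combining the bounds, tw(G) = 1.

1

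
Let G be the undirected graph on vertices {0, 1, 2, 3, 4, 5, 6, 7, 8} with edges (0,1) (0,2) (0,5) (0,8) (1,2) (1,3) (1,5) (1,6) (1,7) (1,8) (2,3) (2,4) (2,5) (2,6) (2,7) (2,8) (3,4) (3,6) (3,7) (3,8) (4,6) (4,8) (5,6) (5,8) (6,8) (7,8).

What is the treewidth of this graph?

A width-4 tree decomposition is:
Bags: B1 = {1, 2, 3, 6, 8}  B2 = {1, 2, 3, 7, 8}  B3 = {2, 3, 4, 6, 8}  B4 = {1, 2, 5, 6, 8}  B5 = {0, 1, 2, 5, 8}
Tree: B1–B2, B1–B3, B1–B4, B4–B5
Every bag has size at most 5, so the width is 5 − 1 = 4 and tw(G) ≤ 4. For the lower bound, the 5 vertices {0, 1, 2, 5, 8} are pairwise adjacent, and any tree decomposition puts a clique entirely inside one bag — forcing width ≥ 4. Therefore the treewidth is 4.

4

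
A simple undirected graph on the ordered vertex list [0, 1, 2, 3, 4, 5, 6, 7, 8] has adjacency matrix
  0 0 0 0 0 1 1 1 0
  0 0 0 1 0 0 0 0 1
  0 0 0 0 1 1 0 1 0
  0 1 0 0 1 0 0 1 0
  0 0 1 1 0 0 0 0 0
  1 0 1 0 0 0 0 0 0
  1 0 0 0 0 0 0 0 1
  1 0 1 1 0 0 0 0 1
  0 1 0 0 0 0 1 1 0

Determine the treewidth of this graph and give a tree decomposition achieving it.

Treewidth 3.
Bags: B1 = {2, 3, 4, 5}  B2 = {2, 3, 5, 7}  B3 = {0, 3, 5, 7}  B4 = {0, 1, 3, 7}  B5 = {0, 1, 7, 8}  B6 = {0, 1, 6, 8}
Tree: B1–B2, B2–B3, B3–B4, B4–B5, B5–B6

The largest bag has 4 vertices, giving width 3; this decomposition certifies tw(G) ≤ 3. For the lower bound: the 4 vertex sets {2,4,5}, {3}, {7}, {0,1,6,8} are disjoint, each induces a connected subgraph, and every pair is joined by at least one edge of G. Contracting each set to a single vertex therefore yields K_{4} as a minor, and since treewidth is minor-monotone, tw(G) ≥ tw(K_{4}) = 3. Hence tw(G) = 3 exactly.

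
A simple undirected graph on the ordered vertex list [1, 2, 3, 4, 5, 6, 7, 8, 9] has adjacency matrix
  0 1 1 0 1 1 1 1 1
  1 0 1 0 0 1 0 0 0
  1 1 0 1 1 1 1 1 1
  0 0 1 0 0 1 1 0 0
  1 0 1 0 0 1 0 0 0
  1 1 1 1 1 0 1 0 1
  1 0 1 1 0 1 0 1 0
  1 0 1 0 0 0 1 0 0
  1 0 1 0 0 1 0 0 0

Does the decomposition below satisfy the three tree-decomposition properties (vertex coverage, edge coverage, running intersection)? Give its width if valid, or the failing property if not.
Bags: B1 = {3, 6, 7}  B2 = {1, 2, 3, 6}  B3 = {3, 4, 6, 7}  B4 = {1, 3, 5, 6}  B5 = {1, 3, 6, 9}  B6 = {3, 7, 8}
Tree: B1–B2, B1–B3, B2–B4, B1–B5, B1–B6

A tree decomposition must satisfy three properties: every vertex lies in some bag; for every edge, both endpoints lie together in some bag; and for every vertex, the bags containing it form a connected subtree. Here edge (1,7) lies in no bag, so the decomposition is invalid.

No — edge (1,7) lies in no bag.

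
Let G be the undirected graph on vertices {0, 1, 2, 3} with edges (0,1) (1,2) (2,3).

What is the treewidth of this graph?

1

A width-1 tree decomposition is:
Bags: B1 = {0, 1}  B2 = {1, 2}  B3 = {2, 3}
Tree: B1–B2, B2–B3
Every bag has size at most 2, so the width is 2 − 1 = 1 and tw(G) ≤ 1. Since G has at least one edge (e.g. 0–1), it is not an edgeless graph, so tw(G) ≥ 1. Combining the bounds, tw(G) = 1.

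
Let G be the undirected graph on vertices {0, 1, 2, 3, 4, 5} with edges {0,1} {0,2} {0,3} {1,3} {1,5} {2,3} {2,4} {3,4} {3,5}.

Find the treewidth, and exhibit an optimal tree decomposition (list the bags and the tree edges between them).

Treewidth 2.
One optimal decomposition is:
Bags: B1 = {0, 1, 3}  B2 = {0, 2, 3}  B3 = {1, 3, 5}  B4 = {2, 3, 4}
Tree: B1–B2, B1–B3, B2–B4

Each bag holds 3 vertices, so the decomposition has width 2, which upper-bounds the treewidth. For the lower bound, the 3 vertices {0, 1, 3} are pairwise adjacent, and any tree decomposition puts a clique entirely inside one bag — forcing width ≥ 2. Therefore the treewidth is 2.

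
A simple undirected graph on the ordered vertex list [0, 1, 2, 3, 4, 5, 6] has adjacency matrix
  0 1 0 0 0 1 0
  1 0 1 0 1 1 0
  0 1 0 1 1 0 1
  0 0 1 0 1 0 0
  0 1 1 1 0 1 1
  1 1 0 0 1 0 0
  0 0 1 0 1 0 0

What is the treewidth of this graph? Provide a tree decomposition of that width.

Every bag has size at most 3, so the width is 3 − 1 = 2 and tw(G) ≤ 2. Conversely, {0, 1, 5} is a clique of size 3, and the vertices of any clique must share a bag in every tree decomposition; so some bag has ≥ 3 vertices and tw(G) ≥ 2. Therefore the treewidth is 2.

Treewidth 2.
One optimal decomposition is:
Bags: B1 = {2, 3, 4}  B2 = {1, 2, 4}  B3 = {1, 4, 5}  B4 = {0, 1, 5}  B5 = {2, 4, 6}
Tree: B1–B2, B2–B3, B3–B4, B1–B5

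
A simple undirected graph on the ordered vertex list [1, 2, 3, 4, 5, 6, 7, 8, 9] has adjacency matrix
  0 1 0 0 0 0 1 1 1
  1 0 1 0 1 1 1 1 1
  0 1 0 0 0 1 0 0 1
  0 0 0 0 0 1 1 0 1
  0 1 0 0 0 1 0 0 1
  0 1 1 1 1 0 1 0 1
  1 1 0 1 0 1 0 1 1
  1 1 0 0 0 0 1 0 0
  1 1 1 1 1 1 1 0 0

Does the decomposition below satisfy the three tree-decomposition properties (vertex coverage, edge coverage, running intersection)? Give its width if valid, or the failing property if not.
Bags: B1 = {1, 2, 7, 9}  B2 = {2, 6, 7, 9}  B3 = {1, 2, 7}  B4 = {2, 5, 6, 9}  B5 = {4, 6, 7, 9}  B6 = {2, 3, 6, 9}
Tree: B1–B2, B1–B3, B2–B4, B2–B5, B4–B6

A tree decomposition must satisfy three properties: every vertex lies in some bag; for every edge, both endpoints lie together in some bag; and for every vertex, the bags containing it form a connected subtree. Here vertex 8 appears in no bag, so the decomposition is invalid.

No — vertex 8 appears in no bag.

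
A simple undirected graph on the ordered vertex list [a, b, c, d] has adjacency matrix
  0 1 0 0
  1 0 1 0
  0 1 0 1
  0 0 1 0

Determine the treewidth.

A width-1 tree decomposition is:
Bags: B1 = {c, d}  B2 = {b, c}  B3 = {a, b}
Tree: B1–B2, B2–B3
The largest bag has 2 vertices, giving width 1; this decomposition certifies tw(G) ≤ 1. G has an edge, so its treewidth is at least 1. Hence tw(G) = 1 exactly.

1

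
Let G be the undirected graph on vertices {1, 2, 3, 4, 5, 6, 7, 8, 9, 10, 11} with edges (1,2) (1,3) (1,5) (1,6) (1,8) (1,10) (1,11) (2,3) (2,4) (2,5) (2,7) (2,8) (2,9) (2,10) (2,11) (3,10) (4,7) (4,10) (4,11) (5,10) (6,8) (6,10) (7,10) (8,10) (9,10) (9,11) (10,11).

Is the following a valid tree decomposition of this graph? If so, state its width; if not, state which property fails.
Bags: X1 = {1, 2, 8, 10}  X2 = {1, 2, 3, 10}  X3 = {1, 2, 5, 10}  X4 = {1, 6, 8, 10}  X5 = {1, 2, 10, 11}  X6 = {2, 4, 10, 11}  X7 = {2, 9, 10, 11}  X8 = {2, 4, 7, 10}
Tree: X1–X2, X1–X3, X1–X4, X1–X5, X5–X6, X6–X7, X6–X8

Yes; width 3.

Vertex coverage: the bags together contain {1, 2, 3, 4, 5, 6, 7, 8, 9, 10, 11}, the full vertex set. Edge coverage: each edge of G has both endpoints in at least one bag. Running intersection: for every vertex, the bags containing it form a connected subtree. All three properties hold, so this is a valid tree decomposition of width max|bag| − 1 = 3, and hence tw(G) ≤ 3.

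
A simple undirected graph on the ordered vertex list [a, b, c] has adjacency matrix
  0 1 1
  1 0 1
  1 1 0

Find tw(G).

A width-2 tree decomposition is:
Bags: B1 = {a, b, c}
Tree: (single bag)
With just one bag of size 3, the width is 3 − 1 = 2, so tw(G) ≤ 2. Conversely, {a, b, c} is a clique of size 3, and the vertices of any clique must share a bag in every tree decomposition; so some bag has ≥ 3 vertices and tw(G) ≥ 2. The upper and lower bounds meet at 2, so that is the treewidth.

2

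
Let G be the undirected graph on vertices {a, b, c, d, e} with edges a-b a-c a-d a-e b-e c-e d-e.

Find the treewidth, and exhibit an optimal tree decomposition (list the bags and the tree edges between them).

Treewidth 2.
One such decomposition:
Bags: B1 = {a, b, e}  B2 = {a, c, e}  B3 = {a, d, e}
Tree: B1–B2, B2–B3

Every bag has size at most 3, so the width is 3 − 1 = 2 and tw(G) ≤ 2. On the other hand G contains the 3-clique {a, d, e}. A clique must lie in a single bag of any decomposition, so no decomposition can have width below 2. Therefore the treewidth is 2.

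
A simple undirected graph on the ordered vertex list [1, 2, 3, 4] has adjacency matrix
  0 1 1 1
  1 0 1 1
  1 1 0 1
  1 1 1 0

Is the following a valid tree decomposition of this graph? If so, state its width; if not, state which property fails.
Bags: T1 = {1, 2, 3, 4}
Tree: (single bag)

Checking the three conditions: (i) the bags cover all of {1, 2, 3, 4}; (ii) for each edge, some bag contains both endpoints; (iii) the bags containing any fixed vertex form a subtree. All hold, so the decomposition is valid with width 4 − 1 = 3.

Yes; width 3.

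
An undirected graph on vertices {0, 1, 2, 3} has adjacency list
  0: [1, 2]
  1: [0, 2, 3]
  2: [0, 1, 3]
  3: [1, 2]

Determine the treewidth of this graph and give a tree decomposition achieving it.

Treewidth 2.
Bags: B1 = {0, 1, 2}  B2 = {1, 2, 3}
Tree: B1–B2

Every bag has size at most 3, so the width is 3 − 1 = 2 and tw(G) ≤ 2. Conversely, {0, 1, 2} is a clique of size 3, and the vertices of any clique must share a bag in every tree decomposition; so some bag has ≥ 3 vertices and tw(G) ≥ 2. The upper and lower bounds meet at 2, so that is the treewidth.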